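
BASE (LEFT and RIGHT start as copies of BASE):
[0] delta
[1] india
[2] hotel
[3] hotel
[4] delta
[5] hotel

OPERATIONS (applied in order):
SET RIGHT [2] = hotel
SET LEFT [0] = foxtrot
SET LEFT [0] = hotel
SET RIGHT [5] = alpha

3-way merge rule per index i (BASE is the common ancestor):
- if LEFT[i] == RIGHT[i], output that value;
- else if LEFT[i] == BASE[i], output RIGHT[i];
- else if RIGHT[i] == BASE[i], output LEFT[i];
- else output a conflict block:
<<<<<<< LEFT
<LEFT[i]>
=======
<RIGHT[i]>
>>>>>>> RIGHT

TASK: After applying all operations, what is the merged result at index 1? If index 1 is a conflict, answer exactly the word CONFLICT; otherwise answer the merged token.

Final LEFT:  [hotel, india, hotel, hotel, delta, hotel]
Final RIGHT: [delta, india, hotel, hotel, delta, alpha]
i=0: L=hotel, R=delta=BASE -> take LEFT -> hotel
i=1: L=india R=india -> agree -> india
i=2: L=hotel R=hotel -> agree -> hotel
i=3: L=hotel R=hotel -> agree -> hotel
i=4: L=delta R=delta -> agree -> delta
i=5: L=hotel=BASE, R=alpha -> take RIGHT -> alpha
Index 1 -> india

Answer: india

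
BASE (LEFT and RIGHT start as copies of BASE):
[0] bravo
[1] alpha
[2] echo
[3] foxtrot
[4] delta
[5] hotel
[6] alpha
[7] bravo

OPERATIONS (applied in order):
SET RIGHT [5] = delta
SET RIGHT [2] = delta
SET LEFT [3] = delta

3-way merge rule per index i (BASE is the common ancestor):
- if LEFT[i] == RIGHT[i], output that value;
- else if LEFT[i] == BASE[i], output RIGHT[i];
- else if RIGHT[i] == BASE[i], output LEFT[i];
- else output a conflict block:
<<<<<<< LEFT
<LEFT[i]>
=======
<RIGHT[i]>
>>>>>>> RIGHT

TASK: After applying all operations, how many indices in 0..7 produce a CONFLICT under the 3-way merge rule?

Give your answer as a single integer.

Final LEFT:  [bravo, alpha, echo, delta, delta, hotel, alpha, bravo]
Final RIGHT: [bravo, alpha, delta, foxtrot, delta, delta, alpha, bravo]
i=0: L=bravo R=bravo -> agree -> bravo
i=1: L=alpha R=alpha -> agree -> alpha
i=2: L=echo=BASE, R=delta -> take RIGHT -> delta
i=3: L=delta, R=foxtrot=BASE -> take LEFT -> delta
i=4: L=delta R=delta -> agree -> delta
i=5: L=hotel=BASE, R=delta -> take RIGHT -> delta
i=6: L=alpha R=alpha -> agree -> alpha
i=7: L=bravo R=bravo -> agree -> bravo
Conflict count: 0

Answer: 0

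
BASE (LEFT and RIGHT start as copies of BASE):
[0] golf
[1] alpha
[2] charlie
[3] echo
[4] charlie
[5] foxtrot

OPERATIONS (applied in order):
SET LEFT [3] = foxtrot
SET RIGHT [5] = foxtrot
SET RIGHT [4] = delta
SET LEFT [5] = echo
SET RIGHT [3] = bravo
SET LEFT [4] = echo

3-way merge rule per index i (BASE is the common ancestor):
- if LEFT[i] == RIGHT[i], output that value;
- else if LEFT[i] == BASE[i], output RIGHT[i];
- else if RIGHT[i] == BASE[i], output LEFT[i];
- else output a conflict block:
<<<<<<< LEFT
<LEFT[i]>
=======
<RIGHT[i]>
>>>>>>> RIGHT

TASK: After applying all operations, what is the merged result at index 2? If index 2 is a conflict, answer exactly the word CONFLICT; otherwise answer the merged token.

Final LEFT:  [golf, alpha, charlie, foxtrot, echo, echo]
Final RIGHT: [golf, alpha, charlie, bravo, delta, foxtrot]
i=0: L=golf R=golf -> agree -> golf
i=1: L=alpha R=alpha -> agree -> alpha
i=2: L=charlie R=charlie -> agree -> charlie
i=3: BASE=echo L=foxtrot R=bravo all differ -> CONFLICT
i=4: BASE=charlie L=echo R=delta all differ -> CONFLICT
i=5: L=echo, R=foxtrot=BASE -> take LEFT -> echo
Index 2 -> charlie

Answer: charlie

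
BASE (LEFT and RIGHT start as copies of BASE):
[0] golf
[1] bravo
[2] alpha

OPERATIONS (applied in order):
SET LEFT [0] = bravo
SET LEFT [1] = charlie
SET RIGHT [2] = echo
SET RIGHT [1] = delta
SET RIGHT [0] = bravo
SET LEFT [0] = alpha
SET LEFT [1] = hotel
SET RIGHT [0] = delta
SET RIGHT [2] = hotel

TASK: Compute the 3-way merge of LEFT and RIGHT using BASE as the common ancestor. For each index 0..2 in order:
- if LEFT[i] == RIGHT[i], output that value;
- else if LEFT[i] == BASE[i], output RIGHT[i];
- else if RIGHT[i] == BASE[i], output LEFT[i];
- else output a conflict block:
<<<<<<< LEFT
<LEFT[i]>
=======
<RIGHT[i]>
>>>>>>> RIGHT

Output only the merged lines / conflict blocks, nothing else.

Final LEFT:  [alpha, hotel, alpha]
Final RIGHT: [delta, delta, hotel]
i=0: BASE=golf L=alpha R=delta all differ -> CONFLICT
i=1: BASE=bravo L=hotel R=delta all differ -> CONFLICT
i=2: L=alpha=BASE, R=hotel -> take RIGHT -> hotel

Answer: <<<<<<< LEFT
alpha
=======
delta
>>>>>>> RIGHT
<<<<<<< LEFT
hotel
=======
delta
>>>>>>> RIGHT
hotel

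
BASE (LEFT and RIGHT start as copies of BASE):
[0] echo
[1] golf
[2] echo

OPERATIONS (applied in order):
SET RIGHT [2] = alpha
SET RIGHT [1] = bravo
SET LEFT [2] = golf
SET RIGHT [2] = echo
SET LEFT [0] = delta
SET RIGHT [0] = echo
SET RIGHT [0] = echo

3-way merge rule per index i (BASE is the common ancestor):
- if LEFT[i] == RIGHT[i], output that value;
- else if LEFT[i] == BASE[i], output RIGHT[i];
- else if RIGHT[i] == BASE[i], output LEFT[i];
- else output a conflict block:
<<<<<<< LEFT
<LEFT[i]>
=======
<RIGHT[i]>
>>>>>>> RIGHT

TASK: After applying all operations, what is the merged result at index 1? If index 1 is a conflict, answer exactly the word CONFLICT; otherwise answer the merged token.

Answer: bravo

Derivation:
Final LEFT:  [delta, golf, golf]
Final RIGHT: [echo, bravo, echo]
i=0: L=delta, R=echo=BASE -> take LEFT -> delta
i=1: L=golf=BASE, R=bravo -> take RIGHT -> bravo
i=2: L=golf, R=echo=BASE -> take LEFT -> golf
Index 1 -> bravo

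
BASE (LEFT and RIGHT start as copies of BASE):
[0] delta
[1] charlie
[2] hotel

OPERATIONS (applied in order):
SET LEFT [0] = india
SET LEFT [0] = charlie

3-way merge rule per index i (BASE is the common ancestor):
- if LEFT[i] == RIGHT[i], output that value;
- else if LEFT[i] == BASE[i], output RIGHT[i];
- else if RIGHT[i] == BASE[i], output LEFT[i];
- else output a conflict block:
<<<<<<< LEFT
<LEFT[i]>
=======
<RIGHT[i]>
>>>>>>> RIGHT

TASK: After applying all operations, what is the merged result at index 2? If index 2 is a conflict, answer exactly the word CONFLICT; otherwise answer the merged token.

Answer: hotel

Derivation:
Final LEFT:  [charlie, charlie, hotel]
Final RIGHT: [delta, charlie, hotel]
i=0: L=charlie, R=delta=BASE -> take LEFT -> charlie
i=1: L=charlie R=charlie -> agree -> charlie
i=2: L=hotel R=hotel -> agree -> hotel
Index 2 -> hotel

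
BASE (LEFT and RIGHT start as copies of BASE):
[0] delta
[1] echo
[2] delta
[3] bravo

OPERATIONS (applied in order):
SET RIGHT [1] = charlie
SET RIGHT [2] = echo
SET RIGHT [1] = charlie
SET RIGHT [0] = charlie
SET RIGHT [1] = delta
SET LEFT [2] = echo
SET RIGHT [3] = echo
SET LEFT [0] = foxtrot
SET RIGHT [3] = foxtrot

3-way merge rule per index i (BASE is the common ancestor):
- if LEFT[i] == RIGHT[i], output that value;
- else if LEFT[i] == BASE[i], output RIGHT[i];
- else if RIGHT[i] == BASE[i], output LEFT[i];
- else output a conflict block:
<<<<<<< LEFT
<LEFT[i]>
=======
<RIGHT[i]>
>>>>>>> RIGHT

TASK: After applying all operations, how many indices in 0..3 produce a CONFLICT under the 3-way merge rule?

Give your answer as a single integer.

Final LEFT:  [foxtrot, echo, echo, bravo]
Final RIGHT: [charlie, delta, echo, foxtrot]
i=0: BASE=delta L=foxtrot R=charlie all differ -> CONFLICT
i=1: L=echo=BASE, R=delta -> take RIGHT -> delta
i=2: L=echo R=echo -> agree -> echo
i=3: L=bravo=BASE, R=foxtrot -> take RIGHT -> foxtrot
Conflict count: 1

Answer: 1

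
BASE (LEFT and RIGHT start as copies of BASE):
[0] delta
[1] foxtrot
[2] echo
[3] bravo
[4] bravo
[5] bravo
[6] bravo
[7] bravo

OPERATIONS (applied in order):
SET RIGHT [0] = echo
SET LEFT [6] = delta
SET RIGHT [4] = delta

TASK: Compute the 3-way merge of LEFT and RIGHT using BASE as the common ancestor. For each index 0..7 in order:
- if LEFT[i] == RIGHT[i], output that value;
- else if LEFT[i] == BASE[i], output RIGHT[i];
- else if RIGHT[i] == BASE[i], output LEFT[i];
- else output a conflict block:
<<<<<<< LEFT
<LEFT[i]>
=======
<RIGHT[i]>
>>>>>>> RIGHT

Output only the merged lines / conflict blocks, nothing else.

Final LEFT:  [delta, foxtrot, echo, bravo, bravo, bravo, delta, bravo]
Final RIGHT: [echo, foxtrot, echo, bravo, delta, bravo, bravo, bravo]
i=0: L=delta=BASE, R=echo -> take RIGHT -> echo
i=1: L=foxtrot R=foxtrot -> agree -> foxtrot
i=2: L=echo R=echo -> agree -> echo
i=3: L=bravo R=bravo -> agree -> bravo
i=4: L=bravo=BASE, R=delta -> take RIGHT -> delta
i=5: L=bravo R=bravo -> agree -> bravo
i=6: L=delta, R=bravo=BASE -> take LEFT -> delta
i=7: L=bravo R=bravo -> agree -> bravo

Answer: echo
foxtrot
echo
bravo
delta
bravo
delta
bravo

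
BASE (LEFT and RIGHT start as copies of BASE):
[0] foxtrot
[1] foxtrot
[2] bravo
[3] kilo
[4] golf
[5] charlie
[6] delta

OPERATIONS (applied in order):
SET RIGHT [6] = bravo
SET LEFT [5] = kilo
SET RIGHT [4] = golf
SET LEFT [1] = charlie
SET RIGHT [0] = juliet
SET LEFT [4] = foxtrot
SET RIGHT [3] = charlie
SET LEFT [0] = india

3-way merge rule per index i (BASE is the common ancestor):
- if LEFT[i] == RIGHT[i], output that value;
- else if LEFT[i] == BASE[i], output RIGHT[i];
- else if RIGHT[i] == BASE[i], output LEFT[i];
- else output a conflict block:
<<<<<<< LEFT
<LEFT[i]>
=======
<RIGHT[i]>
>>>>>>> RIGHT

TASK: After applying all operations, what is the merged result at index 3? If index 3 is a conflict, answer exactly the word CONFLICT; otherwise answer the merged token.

Final LEFT:  [india, charlie, bravo, kilo, foxtrot, kilo, delta]
Final RIGHT: [juliet, foxtrot, bravo, charlie, golf, charlie, bravo]
i=0: BASE=foxtrot L=india R=juliet all differ -> CONFLICT
i=1: L=charlie, R=foxtrot=BASE -> take LEFT -> charlie
i=2: L=bravo R=bravo -> agree -> bravo
i=3: L=kilo=BASE, R=charlie -> take RIGHT -> charlie
i=4: L=foxtrot, R=golf=BASE -> take LEFT -> foxtrot
i=5: L=kilo, R=charlie=BASE -> take LEFT -> kilo
i=6: L=delta=BASE, R=bravo -> take RIGHT -> bravo
Index 3 -> charlie

Answer: charlie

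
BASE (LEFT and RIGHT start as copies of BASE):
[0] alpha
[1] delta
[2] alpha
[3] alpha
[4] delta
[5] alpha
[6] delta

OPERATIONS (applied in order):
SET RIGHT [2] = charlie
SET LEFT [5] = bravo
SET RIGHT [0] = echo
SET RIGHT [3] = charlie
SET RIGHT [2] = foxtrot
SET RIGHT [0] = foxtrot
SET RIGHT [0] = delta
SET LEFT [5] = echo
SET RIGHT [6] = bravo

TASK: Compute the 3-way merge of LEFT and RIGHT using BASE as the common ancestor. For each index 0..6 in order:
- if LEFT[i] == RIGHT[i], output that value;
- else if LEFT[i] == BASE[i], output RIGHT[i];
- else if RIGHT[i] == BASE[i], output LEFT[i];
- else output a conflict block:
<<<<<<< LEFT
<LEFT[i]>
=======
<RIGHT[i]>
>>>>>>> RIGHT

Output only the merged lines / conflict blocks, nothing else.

Final LEFT:  [alpha, delta, alpha, alpha, delta, echo, delta]
Final RIGHT: [delta, delta, foxtrot, charlie, delta, alpha, bravo]
i=0: L=alpha=BASE, R=delta -> take RIGHT -> delta
i=1: L=delta R=delta -> agree -> delta
i=2: L=alpha=BASE, R=foxtrot -> take RIGHT -> foxtrot
i=3: L=alpha=BASE, R=charlie -> take RIGHT -> charlie
i=4: L=delta R=delta -> agree -> delta
i=5: L=echo, R=alpha=BASE -> take LEFT -> echo
i=6: L=delta=BASE, R=bravo -> take RIGHT -> bravo

Answer: delta
delta
foxtrot
charlie
delta
echo
bravo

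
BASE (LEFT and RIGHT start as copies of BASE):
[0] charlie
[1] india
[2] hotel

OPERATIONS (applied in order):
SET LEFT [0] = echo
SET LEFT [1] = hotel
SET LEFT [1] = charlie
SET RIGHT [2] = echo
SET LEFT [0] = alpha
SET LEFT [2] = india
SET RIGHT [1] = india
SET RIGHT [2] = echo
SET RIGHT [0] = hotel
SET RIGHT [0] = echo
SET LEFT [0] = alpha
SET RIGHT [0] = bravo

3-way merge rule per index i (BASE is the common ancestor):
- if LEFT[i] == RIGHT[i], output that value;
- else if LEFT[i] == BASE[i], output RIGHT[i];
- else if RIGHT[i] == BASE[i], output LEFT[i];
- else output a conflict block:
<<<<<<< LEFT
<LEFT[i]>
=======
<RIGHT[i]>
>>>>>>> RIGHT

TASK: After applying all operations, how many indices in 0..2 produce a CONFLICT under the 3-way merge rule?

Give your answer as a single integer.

Final LEFT:  [alpha, charlie, india]
Final RIGHT: [bravo, india, echo]
i=0: BASE=charlie L=alpha R=bravo all differ -> CONFLICT
i=1: L=charlie, R=india=BASE -> take LEFT -> charlie
i=2: BASE=hotel L=india R=echo all differ -> CONFLICT
Conflict count: 2

Answer: 2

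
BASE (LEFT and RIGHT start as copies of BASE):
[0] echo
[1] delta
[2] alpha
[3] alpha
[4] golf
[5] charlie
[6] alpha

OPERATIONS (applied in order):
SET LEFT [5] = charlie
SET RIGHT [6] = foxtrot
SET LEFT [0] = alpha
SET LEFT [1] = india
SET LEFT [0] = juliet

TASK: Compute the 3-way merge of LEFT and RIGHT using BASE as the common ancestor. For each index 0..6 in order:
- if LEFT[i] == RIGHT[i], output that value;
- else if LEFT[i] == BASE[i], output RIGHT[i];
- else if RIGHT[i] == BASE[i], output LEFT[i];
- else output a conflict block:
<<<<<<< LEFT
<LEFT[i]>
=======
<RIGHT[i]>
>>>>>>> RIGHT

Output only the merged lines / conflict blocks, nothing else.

Answer: juliet
india
alpha
alpha
golf
charlie
foxtrot

Derivation:
Final LEFT:  [juliet, india, alpha, alpha, golf, charlie, alpha]
Final RIGHT: [echo, delta, alpha, alpha, golf, charlie, foxtrot]
i=0: L=juliet, R=echo=BASE -> take LEFT -> juliet
i=1: L=india, R=delta=BASE -> take LEFT -> india
i=2: L=alpha R=alpha -> agree -> alpha
i=3: L=alpha R=alpha -> agree -> alpha
i=4: L=golf R=golf -> agree -> golf
i=5: L=charlie R=charlie -> agree -> charlie
i=6: L=alpha=BASE, R=foxtrot -> take RIGHT -> foxtrot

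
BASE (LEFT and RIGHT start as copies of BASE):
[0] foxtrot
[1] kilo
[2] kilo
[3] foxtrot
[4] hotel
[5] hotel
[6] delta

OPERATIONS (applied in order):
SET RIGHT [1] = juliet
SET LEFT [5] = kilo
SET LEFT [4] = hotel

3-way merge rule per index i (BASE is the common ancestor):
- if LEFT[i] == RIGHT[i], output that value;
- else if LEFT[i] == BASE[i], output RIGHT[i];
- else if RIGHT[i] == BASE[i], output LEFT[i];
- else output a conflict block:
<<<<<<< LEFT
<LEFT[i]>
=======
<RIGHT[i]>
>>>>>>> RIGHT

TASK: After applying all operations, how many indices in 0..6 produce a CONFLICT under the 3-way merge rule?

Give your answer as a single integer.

Answer: 0

Derivation:
Final LEFT:  [foxtrot, kilo, kilo, foxtrot, hotel, kilo, delta]
Final RIGHT: [foxtrot, juliet, kilo, foxtrot, hotel, hotel, delta]
i=0: L=foxtrot R=foxtrot -> agree -> foxtrot
i=1: L=kilo=BASE, R=juliet -> take RIGHT -> juliet
i=2: L=kilo R=kilo -> agree -> kilo
i=3: L=foxtrot R=foxtrot -> agree -> foxtrot
i=4: L=hotel R=hotel -> agree -> hotel
i=5: L=kilo, R=hotel=BASE -> take LEFT -> kilo
i=6: L=delta R=delta -> agree -> delta
Conflict count: 0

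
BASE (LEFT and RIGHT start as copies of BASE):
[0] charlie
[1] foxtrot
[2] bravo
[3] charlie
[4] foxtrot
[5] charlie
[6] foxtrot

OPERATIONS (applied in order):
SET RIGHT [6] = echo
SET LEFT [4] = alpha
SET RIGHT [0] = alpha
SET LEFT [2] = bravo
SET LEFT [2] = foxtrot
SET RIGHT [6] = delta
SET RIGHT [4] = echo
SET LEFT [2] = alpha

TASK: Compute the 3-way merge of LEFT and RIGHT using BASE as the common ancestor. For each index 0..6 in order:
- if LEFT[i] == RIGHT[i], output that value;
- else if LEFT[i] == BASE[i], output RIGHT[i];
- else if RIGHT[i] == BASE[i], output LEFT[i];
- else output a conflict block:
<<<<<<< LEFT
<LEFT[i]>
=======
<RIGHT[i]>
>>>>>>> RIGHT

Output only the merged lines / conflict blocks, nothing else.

Answer: alpha
foxtrot
alpha
charlie
<<<<<<< LEFT
alpha
=======
echo
>>>>>>> RIGHT
charlie
delta

Derivation:
Final LEFT:  [charlie, foxtrot, alpha, charlie, alpha, charlie, foxtrot]
Final RIGHT: [alpha, foxtrot, bravo, charlie, echo, charlie, delta]
i=0: L=charlie=BASE, R=alpha -> take RIGHT -> alpha
i=1: L=foxtrot R=foxtrot -> agree -> foxtrot
i=2: L=alpha, R=bravo=BASE -> take LEFT -> alpha
i=3: L=charlie R=charlie -> agree -> charlie
i=4: BASE=foxtrot L=alpha R=echo all differ -> CONFLICT
i=5: L=charlie R=charlie -> agree -> charlie
i=6: L=foxtrot=BASE, R=delta -> take RIGHT -> delta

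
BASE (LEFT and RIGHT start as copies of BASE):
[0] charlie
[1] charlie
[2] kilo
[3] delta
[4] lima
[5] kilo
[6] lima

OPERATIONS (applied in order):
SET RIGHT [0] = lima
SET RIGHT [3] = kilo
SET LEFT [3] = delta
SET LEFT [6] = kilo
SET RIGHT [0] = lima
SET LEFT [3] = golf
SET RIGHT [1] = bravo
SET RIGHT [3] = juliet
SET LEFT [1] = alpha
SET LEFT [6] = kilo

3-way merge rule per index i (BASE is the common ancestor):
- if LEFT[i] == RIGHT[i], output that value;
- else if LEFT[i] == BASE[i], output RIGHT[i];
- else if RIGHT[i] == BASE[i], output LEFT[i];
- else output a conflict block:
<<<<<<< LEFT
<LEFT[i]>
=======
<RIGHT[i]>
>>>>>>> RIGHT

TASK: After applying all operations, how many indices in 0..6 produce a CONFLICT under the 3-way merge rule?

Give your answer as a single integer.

Final LEFT:  [charlie, alpha, kilo, golf, lima, kilo, kilo]
Final RIGHT: [lima, bravo, kilo, juliet, lima, kilo, lima]
i=0: L=charlie=BASE, R=lima -> take RIGHT -> lima
i=1: BASE=charlie L=alpha R=bravo all differ -> CONFLICT
i=2: L=kilo R=kilo -> agree -> kilo
i=3: BASE=delta L=golf R=juliet all differ -> CONFLICT
i=4: L=lima R=lima -> agree -> lima
i=5: L=kilo R=kilo -> agree -> kilo
i=6: L=kilo, R=lima=BASE -> take LEFT -> kilo
Conflict count: 2

Answer: 2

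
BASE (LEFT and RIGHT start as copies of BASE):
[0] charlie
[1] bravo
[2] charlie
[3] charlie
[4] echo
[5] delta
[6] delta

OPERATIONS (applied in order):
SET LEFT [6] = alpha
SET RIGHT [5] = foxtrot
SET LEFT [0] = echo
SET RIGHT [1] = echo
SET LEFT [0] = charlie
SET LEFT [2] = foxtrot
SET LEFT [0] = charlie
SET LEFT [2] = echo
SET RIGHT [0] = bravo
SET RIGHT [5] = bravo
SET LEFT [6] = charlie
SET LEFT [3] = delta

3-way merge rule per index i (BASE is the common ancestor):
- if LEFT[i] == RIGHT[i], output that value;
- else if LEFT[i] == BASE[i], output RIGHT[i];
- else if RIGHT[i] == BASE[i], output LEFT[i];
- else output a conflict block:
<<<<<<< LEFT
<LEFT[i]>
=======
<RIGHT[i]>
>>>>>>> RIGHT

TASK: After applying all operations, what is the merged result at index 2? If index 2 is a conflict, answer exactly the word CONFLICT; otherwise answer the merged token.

Final LEFT:  [charlie, bravo, echo, delta, echo, delta, charlie]
Final RIGHT: [bravo, echo, charlie, charlie, echo, bravo, delta]
i=0: L=charlie=BASE, R=bravo -> take RIGHT -> bravo
i=1: L=bravo=BASE, R=echo -> take RIGHT -> echo
i=2: L=echo, R=charlie=BASE -> take LEFT -> echo
i=3: L=delta, R=charlie=BASE -> take LEFT -> delta
i=4: L=echo R=echo -> agree -> echo
i=5: L=delta=BASE, R=bravo -> take RIGHT -> bravo
i=6: L=charlie, R=delta=BASE -> take LEFT -> charlie
Index 2 -> echo

Answer: echo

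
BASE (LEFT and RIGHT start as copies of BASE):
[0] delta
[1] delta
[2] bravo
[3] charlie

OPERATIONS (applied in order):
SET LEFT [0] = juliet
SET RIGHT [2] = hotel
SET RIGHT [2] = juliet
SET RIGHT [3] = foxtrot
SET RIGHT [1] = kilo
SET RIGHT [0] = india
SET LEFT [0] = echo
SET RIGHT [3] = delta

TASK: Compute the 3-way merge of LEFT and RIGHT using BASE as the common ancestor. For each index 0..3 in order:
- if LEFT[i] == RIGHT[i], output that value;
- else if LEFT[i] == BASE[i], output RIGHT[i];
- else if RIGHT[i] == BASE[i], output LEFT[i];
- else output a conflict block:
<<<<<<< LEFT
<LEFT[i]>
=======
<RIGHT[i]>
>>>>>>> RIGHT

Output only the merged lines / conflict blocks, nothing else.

Final LEFT:  [echo, delta, bravo, charlie]
Final RIGHT: [india, kilo, juliet, delta]
i=0: BASE=delta L=echo R=india all differ -> CONFLICT
i=1: L=delta=BASE, R=kilo -> take RIGHT -> kilo
i=2: L=bravo=BASE, R=juliet -> take RIGHT -> juliet
i=3: L=charlie=BASE, R=delta -> take RIGHT -> delta

Answer: <<<<<<< LEFT
echo
=======
india
>>>>>>> RIGHT
kilo
juliet
delta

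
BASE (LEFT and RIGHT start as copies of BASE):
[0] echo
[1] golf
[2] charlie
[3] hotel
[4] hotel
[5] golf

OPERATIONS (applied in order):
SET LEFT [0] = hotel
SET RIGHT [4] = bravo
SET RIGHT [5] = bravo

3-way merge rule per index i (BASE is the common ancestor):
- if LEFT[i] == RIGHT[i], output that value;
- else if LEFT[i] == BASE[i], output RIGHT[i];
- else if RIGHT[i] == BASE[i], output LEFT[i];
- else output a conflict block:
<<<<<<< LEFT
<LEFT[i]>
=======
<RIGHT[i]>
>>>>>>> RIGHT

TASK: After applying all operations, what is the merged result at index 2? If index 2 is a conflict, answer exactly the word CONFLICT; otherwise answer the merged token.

Answer: charlie

Derivation:
Final LEFT:  [hotel, golf, charlie, hotel, hotel, golf]
Final RIGHT: [echo, golf, charlie, hotel, bravo, bravo]
i=0: L=hotel, R=echo=BASE -> take LEFT -> hotel
i=1: L=golf R=golf -> agree -> golf
i=2: L=charlie R=charlie -> agree -> charlie
i=3: L=hotel R=hotel -> agree -> hotel
i=4: L=hotel=BASE, R=bravo -> take RIGHT -> bravo
i=5: L=golf=BASE, R=bravo -> take RIGHT -> bravo
Index 2 -> charlie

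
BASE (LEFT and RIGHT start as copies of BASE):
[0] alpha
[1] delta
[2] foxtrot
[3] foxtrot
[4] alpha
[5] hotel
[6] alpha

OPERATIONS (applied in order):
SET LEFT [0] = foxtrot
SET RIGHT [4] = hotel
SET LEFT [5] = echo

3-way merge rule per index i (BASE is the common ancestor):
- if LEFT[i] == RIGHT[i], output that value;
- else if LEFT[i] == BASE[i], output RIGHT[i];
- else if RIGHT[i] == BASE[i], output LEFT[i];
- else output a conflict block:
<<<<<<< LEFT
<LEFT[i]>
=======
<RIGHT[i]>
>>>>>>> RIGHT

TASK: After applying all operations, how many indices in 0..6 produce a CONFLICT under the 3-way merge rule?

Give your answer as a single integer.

Answer: 0

Derivation:
Final LEFT:  [foxtrot, delta, foxtrot, foxtrot, alpha, echo, alpha]
Final RIGHT: [alpha, delta, foxtrot, foxtrot, hotel, hotel, alpha]
i=0: L=foxtrot, R=alpha=BASE -> take LEFT -> foxtrot
i=1: L=delta R=delta -> agree -> delta
i=2: L=foxtrot R=foxtrot -> agree -> foxtrot
i=3: L=foxtrot R=foxtrot -> agree -> foxtrot
i=4: L=alpha=BASE, R=hotel -> take RIGHT -> hotel
i=5: L=echo, R=hotel=BASE -> take LEFT -> echo
i=6: L=alpha R=alpha -> agree -> alpha
Conflict count: 0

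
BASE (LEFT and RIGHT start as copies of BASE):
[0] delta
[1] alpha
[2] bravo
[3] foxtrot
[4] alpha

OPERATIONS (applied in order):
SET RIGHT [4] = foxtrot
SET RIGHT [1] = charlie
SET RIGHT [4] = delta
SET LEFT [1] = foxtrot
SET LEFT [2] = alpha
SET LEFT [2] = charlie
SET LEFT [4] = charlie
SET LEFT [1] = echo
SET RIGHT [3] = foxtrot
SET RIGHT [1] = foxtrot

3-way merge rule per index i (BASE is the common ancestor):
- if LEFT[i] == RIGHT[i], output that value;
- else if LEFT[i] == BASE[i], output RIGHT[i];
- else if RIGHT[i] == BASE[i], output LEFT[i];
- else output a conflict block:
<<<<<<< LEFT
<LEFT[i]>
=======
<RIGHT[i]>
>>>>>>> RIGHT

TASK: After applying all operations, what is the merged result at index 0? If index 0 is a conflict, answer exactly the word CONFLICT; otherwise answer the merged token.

Final LEFT:  [delta, echo, charlie, foxtrot, charlie]
Final RIGHT: [delta, foxtrot, bravo, foxtrot, delta]
i=0: L=delta R=delta -> agree -> delta
i=1: BASE=alpha L=echo R=foxtrot all differ -> CONFLICT
i=2: L=charlie, R=bravo=BASE -> take LEFT -> charlie
i=3: L=foxtrot R=foxtrot -> agree -> foxtrot
i=4: BASE=alpha L=charlie R=delta all differ -> CONFLICT
Index 0 -> delta

Answer: delta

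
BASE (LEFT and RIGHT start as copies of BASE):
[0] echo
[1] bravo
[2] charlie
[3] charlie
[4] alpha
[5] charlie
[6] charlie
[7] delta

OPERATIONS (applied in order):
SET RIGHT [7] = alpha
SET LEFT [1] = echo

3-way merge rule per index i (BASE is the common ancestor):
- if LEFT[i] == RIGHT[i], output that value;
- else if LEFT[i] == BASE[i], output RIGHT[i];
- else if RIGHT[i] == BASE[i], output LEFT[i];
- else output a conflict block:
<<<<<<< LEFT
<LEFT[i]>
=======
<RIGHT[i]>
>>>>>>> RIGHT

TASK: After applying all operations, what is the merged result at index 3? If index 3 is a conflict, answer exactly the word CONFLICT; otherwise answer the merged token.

Final LEFT:  [echo, echo, charlie, charlie, alpha, charlie, charlie, delta]
Final RIGHT: [echo, bravo, charlie, charlie, alpha, charlie, charlie, alpha]
i=0: L=echo R=echo -> agree -> echo
i=1: L=echo, R=bravo=BASE -> take LEFT -> echo
i=2: L=charlie R=charlie -> agree -> charlie
i=3: L=charlie R=charlie -> agree -> charlie
i=4: L=alpha R=alpha -> agree -> alpha
i=5: L=charlie R=charlie -> agree -> charlie
i=6: L=charlie R=charlie -> agree -> charlie
i=7: L=delta=BASE, R=alpha -> take RIGHT -> alpha
Index 3 -> charlie

Answer: charlie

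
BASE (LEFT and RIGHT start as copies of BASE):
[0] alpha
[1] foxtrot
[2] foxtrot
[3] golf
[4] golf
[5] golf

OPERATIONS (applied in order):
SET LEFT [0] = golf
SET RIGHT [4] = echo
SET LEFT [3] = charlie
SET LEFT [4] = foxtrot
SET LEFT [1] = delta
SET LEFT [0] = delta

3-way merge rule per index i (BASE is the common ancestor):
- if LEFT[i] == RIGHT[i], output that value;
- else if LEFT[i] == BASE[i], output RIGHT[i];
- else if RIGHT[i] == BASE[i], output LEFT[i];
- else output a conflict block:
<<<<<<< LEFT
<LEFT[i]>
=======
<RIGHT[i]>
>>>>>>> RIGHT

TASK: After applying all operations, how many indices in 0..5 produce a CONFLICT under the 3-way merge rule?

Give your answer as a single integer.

Answer: 1

Derivation:
Final LEFT:  [delta, delta, foxtrot, charlie, foxtrot, golf]
Final RIGHT: [alpha, foxtrot, foxtrot, golf, echo, golf]
i=0: L=delta, R=alpha=BASE -> take LEFT -> delta
i=1: L=delta, R=foxtrot=BASE -> take LEFT -> delta
i=2: L=foxtrot R=foxtrot -> agree -> foxtrot
i=3: L=charlie, R=golf=BASE -> take LEFT -> charlie
i=4: BASE=golf L=foxtrot R=echo all differ -> CONFLICT
i=5: L=golf R=golf -> agree -> golf
Conflict count: 1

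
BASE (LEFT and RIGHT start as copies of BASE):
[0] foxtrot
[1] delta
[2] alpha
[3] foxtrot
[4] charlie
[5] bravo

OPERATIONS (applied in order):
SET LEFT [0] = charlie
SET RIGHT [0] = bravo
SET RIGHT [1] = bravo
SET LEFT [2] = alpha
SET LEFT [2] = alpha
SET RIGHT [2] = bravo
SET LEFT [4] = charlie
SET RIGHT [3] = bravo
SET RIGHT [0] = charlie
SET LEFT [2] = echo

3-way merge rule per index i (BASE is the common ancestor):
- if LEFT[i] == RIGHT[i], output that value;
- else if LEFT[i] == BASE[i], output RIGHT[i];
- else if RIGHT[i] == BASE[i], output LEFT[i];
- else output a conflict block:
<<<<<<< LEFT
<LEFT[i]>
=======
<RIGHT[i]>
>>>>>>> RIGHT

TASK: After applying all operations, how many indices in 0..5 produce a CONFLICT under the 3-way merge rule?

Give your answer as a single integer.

Answer: 1

Derivation:
Final LEFT:  [charlie, delta, echo, foxtrot, charlie, bravo]
Final RIGHT: [charlie, bravo, bravo, bravo, charlie, bravo]
i=0: L=charlie R=charlie -> agree -> charlie
i=1: L=delta=BASE, R=bravo -> take RIGHT -> bravo
i=2: BASE=alpha L=echo R=bravo all differ -> CONFLICT
i=3: L=foxtrot=BASE, R=bravo -> take RIGHT -> bravo
i=4: L=charlie R=charlie -> agree -> charlie
i=5: L=bravo R=bravo -> agree -> bravo
Conflict count: 1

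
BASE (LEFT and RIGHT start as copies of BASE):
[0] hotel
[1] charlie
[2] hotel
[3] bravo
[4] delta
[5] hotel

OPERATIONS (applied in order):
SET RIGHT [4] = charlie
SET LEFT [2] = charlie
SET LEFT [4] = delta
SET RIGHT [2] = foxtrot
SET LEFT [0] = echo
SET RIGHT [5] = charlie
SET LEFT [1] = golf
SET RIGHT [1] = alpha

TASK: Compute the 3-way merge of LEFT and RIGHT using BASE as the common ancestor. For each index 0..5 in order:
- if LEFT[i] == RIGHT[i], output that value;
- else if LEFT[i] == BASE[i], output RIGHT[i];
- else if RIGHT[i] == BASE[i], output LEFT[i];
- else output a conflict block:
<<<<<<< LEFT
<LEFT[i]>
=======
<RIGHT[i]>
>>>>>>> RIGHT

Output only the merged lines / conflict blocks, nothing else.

Final LEFT:  [echo, golf, charlie, bravo, delta, hotel]
Final RIGHT: [hotel, alpha, foxtrot, bravo, charlie, charlie]
i=0: L=echo, R=hotel=BASE -> take LEFT -> echo
i=1: BASE=charlie L=golf R=alpha all differ -> CONFLICT
i=2: BASE=hotel L=charlie R=foxtrot all differ -> CONFLICT
i=3: L=bravo R=bravo -> agree -> bravo
i=4: L=delta=BASE, R=charlie -> take RIGHT -> charlie
i=5: L=hotel=BASE, R=charlie -> take RIGHT -> charlie

Answer: echo
<<<<<<< LEFT
golf
=======
alpha
>>>>>>> RIGHT
<<<<<<< LEFT
charlie
=======
foxtrot
>>>>>>> RIGHT
bravo
charlie
charlie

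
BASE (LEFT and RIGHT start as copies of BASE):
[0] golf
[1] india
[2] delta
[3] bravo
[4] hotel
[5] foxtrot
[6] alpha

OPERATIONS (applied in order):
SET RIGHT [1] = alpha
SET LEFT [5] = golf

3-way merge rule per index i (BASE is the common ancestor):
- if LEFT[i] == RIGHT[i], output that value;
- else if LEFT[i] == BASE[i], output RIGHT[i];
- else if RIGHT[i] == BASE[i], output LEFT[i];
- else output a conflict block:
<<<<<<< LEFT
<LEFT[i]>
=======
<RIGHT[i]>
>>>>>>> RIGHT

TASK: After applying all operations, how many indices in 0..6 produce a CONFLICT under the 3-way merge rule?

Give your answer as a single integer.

Final LEFT:  [golf, india, delta, bravo, hotel, golf, alpha]
Final RIGHT: [golf, alpha, delta, bravo, hotel, foxtrot, alpha]
i=0: L=golf R=golf -> agree -> golf
i=1: L=india=BASE, R=alpha -> take RIGHT -> alpha
i=2: L=delta R=delta -> agree -> delta
i=3: L=bravo R=bravo -> agree -> bravo
i=4: L=hotel R=hotel -> agree -> hotel
i=5: L=golf, R=foxtrot=BASE -> take LEFT -> golf
i=6: L=alpha R=alpha -> agree -> alpha
Conflict count: 0

Answer: 0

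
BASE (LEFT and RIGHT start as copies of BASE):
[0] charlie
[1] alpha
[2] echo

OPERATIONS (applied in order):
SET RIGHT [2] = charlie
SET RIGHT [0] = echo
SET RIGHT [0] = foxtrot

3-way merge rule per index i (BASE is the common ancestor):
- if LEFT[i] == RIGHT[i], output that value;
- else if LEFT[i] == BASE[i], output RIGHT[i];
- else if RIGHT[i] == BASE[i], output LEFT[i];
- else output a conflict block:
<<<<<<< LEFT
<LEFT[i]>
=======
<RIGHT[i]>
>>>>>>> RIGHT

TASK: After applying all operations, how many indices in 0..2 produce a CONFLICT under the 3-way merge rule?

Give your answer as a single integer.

Final LEFT:  [charlie, alpha, echo]
Final RIGHT: [foxtrot, alpha, charlie]
i=0: L=charlie=BASE, R=foxtrot -> take RIGHT -> foxtrot
i=1: L=alpha R=alpha -> agree -> alpha
i=2: L=echo=BASE, R=charlie -> take RIGHT -> charlie
Conflict count: 0

Answer: 0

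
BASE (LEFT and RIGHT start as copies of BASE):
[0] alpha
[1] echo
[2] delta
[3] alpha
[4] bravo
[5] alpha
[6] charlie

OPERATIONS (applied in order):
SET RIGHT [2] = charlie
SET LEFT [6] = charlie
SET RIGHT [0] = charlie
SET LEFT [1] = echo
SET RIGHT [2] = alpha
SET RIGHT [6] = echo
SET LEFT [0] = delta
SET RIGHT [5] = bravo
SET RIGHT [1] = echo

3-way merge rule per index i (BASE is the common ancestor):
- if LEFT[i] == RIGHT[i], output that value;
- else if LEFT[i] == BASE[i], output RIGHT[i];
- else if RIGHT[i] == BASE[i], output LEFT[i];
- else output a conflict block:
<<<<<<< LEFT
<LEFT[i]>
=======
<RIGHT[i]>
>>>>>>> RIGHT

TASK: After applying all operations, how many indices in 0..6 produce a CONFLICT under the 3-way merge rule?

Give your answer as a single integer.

Answer: 1

Derivation:
Final LEFT:  [delta, echo, delta, alpha, bravo, alpha, charlie]
Final RIGHT: [charlie, echo, alpha, alpha, bravo, bravo, echo]
i=0: BASE=alpha L=delta R=charlie all differ -> CONFLICT
i=1: L=echo R=echo -> agree -> echo
i=2: L=delta=BASE, R=alpha -> take RIGHT -> alpha
i=3: L=alpha R=alpha -> agree -> alpha
i=4: L=bravo R=bravo -> agree -> bravo
i=5: L=alpha=BASE, R=bravo -> take RIGHT -> bravo
i=6: L=charlie=BASE, R=echo -> take RIGHT -> echo
Conflict count: 1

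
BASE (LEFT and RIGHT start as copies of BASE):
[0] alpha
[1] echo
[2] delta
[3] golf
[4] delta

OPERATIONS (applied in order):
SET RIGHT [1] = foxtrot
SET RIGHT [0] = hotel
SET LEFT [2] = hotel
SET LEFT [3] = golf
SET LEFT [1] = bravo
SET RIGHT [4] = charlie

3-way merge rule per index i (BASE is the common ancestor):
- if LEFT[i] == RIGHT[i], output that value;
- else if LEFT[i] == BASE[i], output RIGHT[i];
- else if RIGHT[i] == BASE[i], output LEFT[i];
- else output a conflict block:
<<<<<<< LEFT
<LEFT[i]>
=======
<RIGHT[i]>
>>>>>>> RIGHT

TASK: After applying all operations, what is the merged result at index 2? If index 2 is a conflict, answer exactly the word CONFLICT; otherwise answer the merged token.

Answer: hotel

Derivation:
Final LEFT:  [alpha, bravo, hotel, golf, delta]
Final RIGHT: [hotel, foxtrot, delta, golf, charlie]
i=0: L=alpha=BASE, R=hotel -> take RIGHT -> hotel
i=1: BASE=echo L=bravo R=foxtrot all differ -> CONFLICT
i=2: L=hotel, R=delta=BASE -> take LEFT -> hotel
i=3: L=golf R=golf -> agree -> golf
i=4: L=delta=BASE, R=charlie -> take RIGHT -> charlie
Index 2 -> hotel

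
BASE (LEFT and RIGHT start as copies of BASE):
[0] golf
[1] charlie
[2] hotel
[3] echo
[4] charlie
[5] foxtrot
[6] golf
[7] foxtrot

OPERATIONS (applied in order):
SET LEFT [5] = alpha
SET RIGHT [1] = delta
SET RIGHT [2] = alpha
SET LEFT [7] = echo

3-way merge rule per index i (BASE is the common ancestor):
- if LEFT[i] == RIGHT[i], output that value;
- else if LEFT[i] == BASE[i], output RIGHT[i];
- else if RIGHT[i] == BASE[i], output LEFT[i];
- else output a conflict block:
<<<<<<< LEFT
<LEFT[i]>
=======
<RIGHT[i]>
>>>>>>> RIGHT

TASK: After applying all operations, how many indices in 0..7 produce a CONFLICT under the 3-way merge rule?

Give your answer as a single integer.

Final LEFT:  [golf, charlie, hotel, echo, charlie, alpha, golf, echo]
Final RIGHT: [golf, delta, alpha, echo, charlie, foxtrot, golf, foxtrot]
i=0: L=golf R=golf -> agree -> golf
i=1: L=charlie=BASE, R=delta -> take RIGHT -> delta
i=2: L=hotel=BASE, R=alpha -> take RIGHT -> alpha
i=3: L=echo R=echo -> agree -> echo
i=4: L=charlie R=charlie -> agree -> charlie
i=5: L=alpha, R=foxtrot=BASE -> take LEFT -> alpha
i=6: L=golf R=golf -> agree -> golf
i=7: L=echo, R=foxtrot=BASE -> take LEFT -> echo
Conflict count: 0

Answer: 0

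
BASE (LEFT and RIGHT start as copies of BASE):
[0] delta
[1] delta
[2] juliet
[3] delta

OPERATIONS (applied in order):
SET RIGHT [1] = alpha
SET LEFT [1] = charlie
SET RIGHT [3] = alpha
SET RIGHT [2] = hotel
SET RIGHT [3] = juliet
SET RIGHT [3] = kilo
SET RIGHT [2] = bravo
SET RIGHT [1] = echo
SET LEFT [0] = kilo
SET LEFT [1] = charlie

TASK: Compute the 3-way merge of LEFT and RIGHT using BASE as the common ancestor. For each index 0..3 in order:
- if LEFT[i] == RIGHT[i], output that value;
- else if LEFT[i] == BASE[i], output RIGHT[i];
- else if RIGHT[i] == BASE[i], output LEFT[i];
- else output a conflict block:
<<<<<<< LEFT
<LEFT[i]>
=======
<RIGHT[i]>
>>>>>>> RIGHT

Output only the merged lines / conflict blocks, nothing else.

Final LEFT:  [kilo, charlie, juliet, delta]
Final RIGHT: [delta, echo, bravo, kilo]
i=0: L=kilo, R=delta=BASE -> take LEFT -> kilo
i=1: BASE=delta L=charlie R=echo all differ -> CONFLICT
i=2: L=juliet=BASE, R=bravo -> take RIGHT -> bravo
i=3: L=delta=BASE, R=kilo -> take RIGHT -> kilo

Answer: kilo
<<<<<<< LEFT
charlie
=======
echo
>>>>>>> RIGHT
bravo
kilo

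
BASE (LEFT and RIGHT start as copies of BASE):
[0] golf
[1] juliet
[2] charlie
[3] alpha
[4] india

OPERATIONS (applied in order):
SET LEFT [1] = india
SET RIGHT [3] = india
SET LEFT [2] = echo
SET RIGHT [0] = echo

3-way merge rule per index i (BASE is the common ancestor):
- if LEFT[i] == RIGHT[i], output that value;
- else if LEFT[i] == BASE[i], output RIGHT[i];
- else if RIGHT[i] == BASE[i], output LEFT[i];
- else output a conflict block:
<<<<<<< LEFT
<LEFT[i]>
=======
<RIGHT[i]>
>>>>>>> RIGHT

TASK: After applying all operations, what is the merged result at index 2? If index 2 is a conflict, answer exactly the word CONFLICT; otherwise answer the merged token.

Final LEFT:  [golf, india, echo, alpha, india]
Final RIGHT: [echo, juliet, charlie, india, india]
i=0: L=golf=BASE, R=echo -> take RIGHT -> echo
i=1: L=india, R=juliet=BASE -> take LEFT -> india
i=2: L=echo, R=charlie=BASE -> take LEFT -> echo
i=3: L=alpha=BASE, R=india -> take RIGHT -> india
i=4: L=india R=india -> agree -> india
Index 2 -> echo

Answer: echo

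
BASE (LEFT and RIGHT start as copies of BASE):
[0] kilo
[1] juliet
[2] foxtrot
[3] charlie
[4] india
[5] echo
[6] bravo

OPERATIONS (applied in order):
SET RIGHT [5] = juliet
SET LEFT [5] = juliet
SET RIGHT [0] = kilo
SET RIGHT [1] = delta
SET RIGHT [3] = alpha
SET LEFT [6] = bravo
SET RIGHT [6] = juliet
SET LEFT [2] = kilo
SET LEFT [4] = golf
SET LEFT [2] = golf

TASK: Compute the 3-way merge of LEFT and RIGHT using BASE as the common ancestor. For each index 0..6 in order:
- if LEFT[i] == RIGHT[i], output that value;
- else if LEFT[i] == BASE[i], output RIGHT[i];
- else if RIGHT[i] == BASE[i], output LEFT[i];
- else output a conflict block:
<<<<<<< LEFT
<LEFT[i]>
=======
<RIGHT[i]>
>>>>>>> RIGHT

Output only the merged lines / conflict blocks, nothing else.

Final LEFT:  [kilo, juliet, golf, charlie, golf, juliet, bravo]
Final RIGHT: [kilo, delta, foxtrot, alpha, india, juliet, juliet]
i=0: L=kilo R=kilo -> agree -> kilo
i=1: L=juliet=BASE, R=delta -> take RIGHT -> delta
i=2: L=golf, R=foxtrot=BASE -> take LEFT -> golf
i=3: L=charlie=BASE, R=alpha -> take RIGHT -> alpha
i=4: L=golf, R=india=BASE -> take LEFT -> golf
i=5: L=juliet R=juliet -> agree -> juliet
i=6: L=bravo=BASE, R=juliet -> take RIGHT -> juliet

Answer: kilo
delta
golf
alpha
golf
juliet
juliet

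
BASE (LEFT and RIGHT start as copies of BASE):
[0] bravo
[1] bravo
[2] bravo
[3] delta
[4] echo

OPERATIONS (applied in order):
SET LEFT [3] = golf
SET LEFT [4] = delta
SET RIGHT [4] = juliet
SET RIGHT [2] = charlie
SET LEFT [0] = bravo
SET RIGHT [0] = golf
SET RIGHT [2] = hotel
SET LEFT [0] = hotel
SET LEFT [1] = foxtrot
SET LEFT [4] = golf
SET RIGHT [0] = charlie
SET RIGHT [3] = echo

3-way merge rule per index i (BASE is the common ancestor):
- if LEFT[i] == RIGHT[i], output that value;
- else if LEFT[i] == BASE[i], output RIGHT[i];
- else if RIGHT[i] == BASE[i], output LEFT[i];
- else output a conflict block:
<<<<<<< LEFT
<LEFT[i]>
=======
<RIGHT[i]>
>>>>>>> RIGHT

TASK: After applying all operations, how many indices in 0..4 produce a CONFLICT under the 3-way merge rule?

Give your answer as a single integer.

Answer: 3

Derivation:
Final LEFT:  [hotel, foxtrot, bravo, golf, golf]
Final RIGHT: [charlie, bravo, hotel, echo, juliet]
i=0: BASE=bravo L=hotel R=charlie all differ -> CONFLICT
i=1: L=foxtrot, R=bravo=BASE -> take LEFT -> foxtrot
i=2: L=bravo=BASE, R=hotel -> take RIGHT -> hotel
i=3: BASE=delta L=golf R=echo all differ -> CONFLICT
i=4: BASE=echo L=golf R=juliet all differ -> CONFLICT
Conflict count: 3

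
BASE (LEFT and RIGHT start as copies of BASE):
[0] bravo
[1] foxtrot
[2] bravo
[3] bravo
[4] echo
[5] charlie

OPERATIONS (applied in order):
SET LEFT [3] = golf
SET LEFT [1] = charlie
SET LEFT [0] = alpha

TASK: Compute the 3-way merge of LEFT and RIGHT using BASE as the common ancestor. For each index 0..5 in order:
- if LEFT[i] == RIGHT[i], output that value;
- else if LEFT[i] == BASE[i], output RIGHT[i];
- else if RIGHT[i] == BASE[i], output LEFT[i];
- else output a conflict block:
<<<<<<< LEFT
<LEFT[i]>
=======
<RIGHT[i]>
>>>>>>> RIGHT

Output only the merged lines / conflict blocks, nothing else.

Final LEFT:  [alpha, charlie, bravo, golf, echo, charlie]
Final RIGHT: [bravo, foxtrot, bravo, bravo, echo, charlie]
i=0: L=alpha, R=bravo=BASE -> take LEFT -> alpha
i=1: L=charlie, R=foxtrot=BASE -> take LEFT -> charlie
i=2: L=bravo R=bravo -> agree -> bravo
i=3: L=golf, R=bravo=BASE -> take LEFT -> golf
i=4: L=echo R=echo -> agree -> echo
i=5: L=charlie R=charlie -> agree -> charlie

Answer: alpha
charlie
bravo
golf
echo
charlie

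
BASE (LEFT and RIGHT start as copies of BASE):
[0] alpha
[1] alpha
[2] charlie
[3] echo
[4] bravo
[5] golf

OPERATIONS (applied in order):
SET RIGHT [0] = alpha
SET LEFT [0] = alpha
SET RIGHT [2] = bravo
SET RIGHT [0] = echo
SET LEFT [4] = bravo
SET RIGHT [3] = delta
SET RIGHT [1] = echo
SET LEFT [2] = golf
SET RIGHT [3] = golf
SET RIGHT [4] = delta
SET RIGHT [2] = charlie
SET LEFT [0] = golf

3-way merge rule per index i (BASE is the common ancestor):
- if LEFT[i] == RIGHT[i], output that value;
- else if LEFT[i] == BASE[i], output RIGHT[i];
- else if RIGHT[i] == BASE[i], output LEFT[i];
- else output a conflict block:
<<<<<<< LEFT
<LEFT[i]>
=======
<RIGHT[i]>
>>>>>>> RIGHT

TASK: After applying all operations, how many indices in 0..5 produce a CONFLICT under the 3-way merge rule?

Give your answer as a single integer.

Final LEFT:  [golf, alpha, golf, echo, bravo, golf]
Final RIGHT: [echo, echo, charlie, golf, delta, golf]
i=0: BASE=alpha L=golf R=echo all differ -> CONFLICT
i=1: L=alpha=BASE, R=echo -> take RIGHT -> echo
i=2: L=golf, R=charlie=BASE -> take LEFT -> golf
i=3: L=echo=BASE, R=golf -> take RIGHT -> golf
i=4: L=bravo=BASE, R=delta -> take RIGHT -> delta
i=5: L=golf R=golf -> agree -> golf
Conflict count: 1

Answer: 1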